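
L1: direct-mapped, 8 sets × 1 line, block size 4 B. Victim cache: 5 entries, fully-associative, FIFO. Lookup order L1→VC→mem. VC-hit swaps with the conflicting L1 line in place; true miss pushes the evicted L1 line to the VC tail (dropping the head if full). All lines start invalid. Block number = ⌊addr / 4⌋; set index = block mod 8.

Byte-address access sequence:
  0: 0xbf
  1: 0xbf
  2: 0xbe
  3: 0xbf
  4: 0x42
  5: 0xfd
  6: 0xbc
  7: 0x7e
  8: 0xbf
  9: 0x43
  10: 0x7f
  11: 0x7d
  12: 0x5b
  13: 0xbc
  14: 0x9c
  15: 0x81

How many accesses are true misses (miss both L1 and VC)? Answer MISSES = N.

MISSES = 7

  [0] addr=0xbf blk=47 s=7: MISS | VC []
  [1] addr=0xbf blk=47 s=7: L1-HIT | VC []
  [2] addr=0xbe blk=47 s=7: L1-HIT | VC []
  [3] addr=0xbf blk=47 s=7: L1-HIT | VC []
  [4] addr=0x42 blk=16 s=0: MISS | VC []
  [5] addr=0xfd blk=63 s=7: MISS | VC [47]
  [6] addr=0xbc blk=47 s=7: VC-HIT | VC [63]
  [7] addr=0x7e blk=31 s=7: MISS | VC [63, 47]
  [8] addr=0xbf blk=47 s=7: VC-HIT | VC [63, 31]
  [9] addr=0x43 blk=16 s=0: L1-HIT | VC [63, 31]
  [10] addr=0x7f blk=31 s=7: VC-HIT | VC [63, 47]
  [11] addr=0x7d blk=31 s=7: L1-HIT | VC [63, 47]
  [12] addr=0x5b blk=22 s=6: MISS | VC [63, 47]
  [13] addr=0xbc blk=47 s=7: VC-HIT | VC [63, 31]
  [14] addr=0x9c blk=39 s=7: MISS | VC [63, 31, 47]
  [15] addr=0x81 blk=32 s=0: MISS | VC [63, 31, 47, 16]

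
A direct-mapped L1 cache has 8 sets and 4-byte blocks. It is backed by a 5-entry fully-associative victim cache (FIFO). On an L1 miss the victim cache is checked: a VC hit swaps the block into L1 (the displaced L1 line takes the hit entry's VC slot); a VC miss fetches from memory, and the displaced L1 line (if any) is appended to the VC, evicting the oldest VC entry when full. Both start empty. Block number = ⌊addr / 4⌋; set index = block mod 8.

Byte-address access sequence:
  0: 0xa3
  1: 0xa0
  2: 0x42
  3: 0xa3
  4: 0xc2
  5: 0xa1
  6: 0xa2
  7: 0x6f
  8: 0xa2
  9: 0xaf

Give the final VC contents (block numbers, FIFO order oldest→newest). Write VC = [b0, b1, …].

VC = [16, 48, 27]

  [0] addr=0xa3 blk=40 s=0: MISS | VC []
  [1] addr=0xa0 blk=40 s=0: L1-HIT | VC []
  [2] addr=0x42 blk=16 s=0: MISS | VC [40]
  [3] addr=0xa3 blk=40 s=0: VC-HIT | VC [16]
  [4] addr=0xc2 blk=48 s=0: MISS | VC [16, 40]
  [5] addr=0xa1 blk=40 s=0: VC-HIT | VC [16, 48]
  [6] addr=0xa2 blk=40 s=0: L1-HIT | VC [16, 48]
  [7] addr=0x6f blk=27 s=3: MISS | VC [16, 48]
  [8] addr=0xa2 blk=40 s=0: L1-HIT | VC [16, 48]
  [9] addr=0xaf blk=43 s=3: MISS | VC [16, 48, 27]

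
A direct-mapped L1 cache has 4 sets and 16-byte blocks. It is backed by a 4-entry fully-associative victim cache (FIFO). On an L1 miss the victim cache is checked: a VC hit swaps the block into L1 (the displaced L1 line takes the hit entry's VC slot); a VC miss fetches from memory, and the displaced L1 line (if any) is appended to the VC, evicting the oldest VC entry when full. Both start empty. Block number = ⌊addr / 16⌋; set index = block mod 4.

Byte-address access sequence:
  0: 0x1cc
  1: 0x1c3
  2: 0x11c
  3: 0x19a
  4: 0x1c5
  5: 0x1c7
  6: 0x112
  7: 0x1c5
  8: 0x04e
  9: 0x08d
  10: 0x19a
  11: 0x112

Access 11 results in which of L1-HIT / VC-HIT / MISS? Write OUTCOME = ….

  [0] addr=0x1cc blk=28 s=0: MISS | VC []
  [1] addr=0x1c3 blk=28 s=0: L1-HIT | VC []
  [2] addr=0x11c blk=17 s=1: MISS | VC []
  [3] addr=0x19a blk=25 s=1: MISS | VC [17]
  [4] addr=0x1c5 blk=28 s=0: L1-HIT | VC [17]
  [5] addr=0x1c7 blk=28 s=0: L1-HIT | VC [17]
  [6] addr=0x112 blk=17 s=1: VC-HIT | VC [25]
  [7] addr=0x1c5 blk=28 s=0: L1-HIT | VC [25]
  [8] addr=0x4e blk=4 s=0: MISS | VC [25, 28]
  [9] addr=0x8d blk=8 s=0: MISS | VC [25, 28, 4]
  [10] addr=0x19a blk=25 s=1: VC-HIT | VC [17, 28, 4]
  [11] addr=0x112 blk=17 s=1: VC-HIT | VC [25, 28, 4]

OUTCOME = VC-HIT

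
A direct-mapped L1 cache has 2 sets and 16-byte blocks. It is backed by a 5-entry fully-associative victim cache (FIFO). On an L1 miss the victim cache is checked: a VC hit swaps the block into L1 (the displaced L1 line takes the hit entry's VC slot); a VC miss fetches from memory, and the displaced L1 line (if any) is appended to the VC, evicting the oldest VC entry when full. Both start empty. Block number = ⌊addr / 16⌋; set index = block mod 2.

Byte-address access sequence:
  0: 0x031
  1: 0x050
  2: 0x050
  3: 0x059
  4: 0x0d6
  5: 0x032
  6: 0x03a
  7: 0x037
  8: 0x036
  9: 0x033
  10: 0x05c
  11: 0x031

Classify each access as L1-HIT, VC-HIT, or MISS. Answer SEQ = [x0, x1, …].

0: 0x31 (blk 3, set 1) → MISS  vc=[]
1: 0x50 (blk 5, set 1) → MISS  vc=[3]
2: 0x50 (blk 5, set 1) → L1-HIT  vc=[3]
3: 0x59 (blk 5, set 1) → L1-HIT  vc=[3]
4: 0xd6 (blk 13, set 1) → MISS  vc=[3, 5]
5: 0x32 (blk 3, set 1) → VC-HIT  vc=[13, 5]
6: 0x3a (blk 3, set 1) → L1-HIT  vc=[13, 5]
7: 0x37 (blk 3, set 1) → L1-HIT  vc=[13, 5]
8: 0x36 (blk 3, set 1) → L1-HIT  vc=[13, 5]
9: 0x33 (blk 3, set 1) → L1-HIT  vc=[13, 5]
10: 0x5c (blk 5, set 1) → VC-HIT  vc=[13, 3]
11: 0x31 (blk 3, set 1) → VC-HIT  vc=[13, 5]

SEQ = [MISS, MISS, L1-HIT, L1-HIT, MISS, VC-HIT, L1-HIT, L1-HIT, L1-HIT, L1-HIT, VC-HIT, VC-HIT]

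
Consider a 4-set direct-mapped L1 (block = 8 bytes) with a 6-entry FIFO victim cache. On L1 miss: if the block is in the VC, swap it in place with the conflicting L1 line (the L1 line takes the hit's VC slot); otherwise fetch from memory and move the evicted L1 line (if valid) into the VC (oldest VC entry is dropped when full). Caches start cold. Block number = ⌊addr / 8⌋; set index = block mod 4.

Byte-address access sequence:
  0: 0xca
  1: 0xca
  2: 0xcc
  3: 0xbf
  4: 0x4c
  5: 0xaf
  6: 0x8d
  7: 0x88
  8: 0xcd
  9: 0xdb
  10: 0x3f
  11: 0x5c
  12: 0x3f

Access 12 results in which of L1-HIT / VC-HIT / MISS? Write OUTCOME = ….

0: 0xca (blk 25, set 1) → MISS  vc=[]
1: 0xca (blk 25, set 1) → L1-HIT  vc=[]
2: 0xcc (blk 25, set 1) → L1-HIT  vc=[]
3: 0xbf (blk 23, set 3) → MISS  vc=[]
4: 0x4c (blk 9, set 1) → MISS  vc=[25]
5: 0xaf (blk 21, set 1) → MISS  vc=[25, 9]
6: 0x8d (blk 17, set 1) → MISS  vc=[25, 9, 21]
7: 0x88 (blk 17, set 1) → L1-HIT  vc=[25, 9, 21]
8: 0xcd (blk 25, set 1) → VC-HIT  vc=[17, 9, 21]
9: 0xdb (blk 27, set 3) → MISS  vc=[17, 9, 21, 23]
10: 0x3f (blk 7, set 3) → MISS  vc=[17, 9, 21, 23, 27]
11: 0x5c (blk 11, set 3) → MISS  vc=[17, 9, 21, 23, 27, 7]
12: 0x3f (blk 7, set 3) → VC-HIT  vc=[17, 9, 21, 23, 27, 11]

OUTCOME = VC-HIT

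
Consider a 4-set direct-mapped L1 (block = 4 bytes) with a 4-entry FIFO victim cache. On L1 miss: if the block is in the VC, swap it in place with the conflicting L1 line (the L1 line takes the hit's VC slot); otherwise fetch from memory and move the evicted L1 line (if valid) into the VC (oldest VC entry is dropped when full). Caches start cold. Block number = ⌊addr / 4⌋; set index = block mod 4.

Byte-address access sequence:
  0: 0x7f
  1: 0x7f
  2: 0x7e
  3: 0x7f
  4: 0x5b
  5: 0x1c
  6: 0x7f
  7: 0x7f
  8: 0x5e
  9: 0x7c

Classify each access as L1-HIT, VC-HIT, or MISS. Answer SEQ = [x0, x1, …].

SEQ = [MISS, L1-HIT, L1-HIT, L1-HIT, MISS, MISS, VC-HIT, L1-HIT, MISS, VC-HIT]

  [0] addr=0x7f blk=31 s=3: MISS | VC []
  [1] addr=0x7f blk=31 s=3: L1-HIT | VC []
  [2] addr=0x7e blk=31 s=3: L1-HIT | VC []
  [3] addr=0x7f blk=31 s=3: L1-HIT | VC []
  [4] addr=0x5b blk=22 s=2: MISS | VC []
  [5] addr=0x1c blk=7 s=3: MISS | VC [31]
  [6] addr=0x7f blk=31 s=3: VC-HIT | VC [7]
  [7] addr=0x7f blk=31 s=3: L1-HIT | VC [7]
  [8] addr=0x5e blk=23 s=3: MISS | VC [7, 31]
  [9] addr=0x7c blk=31 s=3: VC-HIT | VC [7, 23]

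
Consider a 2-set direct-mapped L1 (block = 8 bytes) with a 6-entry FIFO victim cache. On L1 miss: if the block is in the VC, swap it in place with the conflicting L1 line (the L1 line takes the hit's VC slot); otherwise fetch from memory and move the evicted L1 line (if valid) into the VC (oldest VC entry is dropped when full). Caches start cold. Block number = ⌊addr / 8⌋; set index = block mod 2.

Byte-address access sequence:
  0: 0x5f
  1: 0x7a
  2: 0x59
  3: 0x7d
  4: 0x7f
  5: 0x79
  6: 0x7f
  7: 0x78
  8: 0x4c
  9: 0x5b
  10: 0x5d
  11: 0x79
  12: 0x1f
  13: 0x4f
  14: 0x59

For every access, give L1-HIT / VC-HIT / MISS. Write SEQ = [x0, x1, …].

SEQ = [MISS, MISS, VC-HIT, VC-HIT, L1-HIT, L1-HIT, L1-HIT, L1-HIT, MISS, VC-HIT, L1-HIT, VC-HIT, MISS, VC-HIT, VC-HIT]

  [0] addr=0x5f blk=11 s=1: MISS | VC []
  [1] addr=0x7a blk=15 s=1: MISS | VC [11]
  [2] addr=0x59 blk=11 s=1: VC-HIT | VC [15]
  [3] addr=0x7d blk=15 s=1: VC-HIT | VC [11]
  [4] addr=0x7f blk=15 s=1: L1-HIT | VC [11]
  [5] addr=0x79 blk=15 s=1: L1-HIT | VC [11]
  [6] addr=0x7f blk=15 s=1: L1-HIT | VC [11]
  [7] addr=0x78 blk=15 s=1: L1-HIT | VC [11]
  [8] addr=0x4c blk=9 s=1: MISS | VC [11, 15]
  [9] addr=0x5b blk=11 s=1: VC-HIT | VC [9, 15]
  [10] addr=0x5d blk=11 s=1: L1-HIT | VC [9, 15]
  [11] addr=0x79 blk=15 s=1: VC-HIT | VC [9, 11]
  [12] addr=0x1f blk=3 s=1: MISS | VC [9, 11, 15]
  [13] addr=0x4f blk=9 s=1: VC-HIT | VC [3, 11, 15]
  [14] addr=0x59 blk=11 s=1: VC-HIT | VC [3, 9, 15]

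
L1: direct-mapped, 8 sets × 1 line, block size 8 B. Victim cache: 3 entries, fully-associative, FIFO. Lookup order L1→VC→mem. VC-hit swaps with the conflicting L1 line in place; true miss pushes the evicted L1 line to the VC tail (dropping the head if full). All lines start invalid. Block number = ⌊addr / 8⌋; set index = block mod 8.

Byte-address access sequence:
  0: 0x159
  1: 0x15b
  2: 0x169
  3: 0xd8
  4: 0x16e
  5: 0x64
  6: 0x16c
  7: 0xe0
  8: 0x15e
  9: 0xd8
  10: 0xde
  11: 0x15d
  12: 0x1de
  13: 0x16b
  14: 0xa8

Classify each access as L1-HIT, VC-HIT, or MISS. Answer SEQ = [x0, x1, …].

  [0] addr=0x159 blk=43 s=3: MISS | VC []
  [1] addr=0x15b blk=43 s=3: L1-HIT | VC []
  [2] addr=0x169 blk=45 s=5: MISS | VC []
  [3] addr=0xd8 blk=27 s=3: MISS | VC [43]
  [4] addr=0x16e blk=45 s=5: L1-HIT | VC [43]
  [5] addr=0x64 blk=12 s=4: MISS | VC [43]
  [6] addr=0x16c blk=45 s=5: L1-HIT | VC [43]
  [7] addr=0xe0 blk=28 s=4: MISS | VC [43, 12]
  [8] addr=0x15e blk=43 s=3: VC-HIT | VC [27, 12]
  [9] addr=0xd8 blk=27 s=3: VC-HIT | VC [43, 12]
  [10] addr=0xde blk=27 s=3: L1-HIT | VC [43, 12]
  [11] addr=0x15d blk=43 s=3: VC-HIT | VC [27, 12]
  [12] addr=0x1de blk=59 s=3: MISS | VC [27, 12, 43]
  [13] addr=0x16b blk=45 s=5: L1-HIT | VC [27, 12, 43]
  [14] addr=0xa8 blk=21 s=5: MISS | VC [12, 43, 45]

SEQ = [MISS, L1-HIT, MISS, MISS, L1-HIT, MISS, L1-HIT, MISS, VC-HIT, VC-HIT, L1-HIT, VC-HIT, MISS, L1-HIT, MISS]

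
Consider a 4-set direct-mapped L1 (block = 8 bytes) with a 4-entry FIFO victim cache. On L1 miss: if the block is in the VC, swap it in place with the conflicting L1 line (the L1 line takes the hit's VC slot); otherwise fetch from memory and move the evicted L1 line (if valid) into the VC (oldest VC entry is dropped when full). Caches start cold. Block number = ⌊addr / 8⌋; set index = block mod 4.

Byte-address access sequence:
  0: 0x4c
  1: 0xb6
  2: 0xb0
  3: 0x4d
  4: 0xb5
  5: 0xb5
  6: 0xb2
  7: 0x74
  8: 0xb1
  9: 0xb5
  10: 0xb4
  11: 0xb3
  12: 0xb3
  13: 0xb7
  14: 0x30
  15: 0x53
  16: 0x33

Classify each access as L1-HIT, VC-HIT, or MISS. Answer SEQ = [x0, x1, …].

  [0] addr=0x4c blk=9 s=1: MISS | VC []
  [1] addr=0xb6 blk=22 s=2: MISS | VC []
  [2] addr=0xb0 blk=22 s=2: L1-HIT | VC []
  [3] addr=0x4d blk=9 s=1: L1-HIT | VC []
  [4] addr=0xb5 blk=22 s=2: L1-HIT | VC []
  [5] addr=0xb5 blk=22 s=2: L1-HIT | VC []
  [6] addr=0xb2 blk=22 s=2: L1-HIT | VC []
  [7] addr=0x74 blk=14 s=2: MISS | VC [22]
  [8] addr=0xb1 blk=22 s=2: VC-HIT | VC [14]
  [9] addr=0xb5 blk=22 s=2: L1-HIT | VC [14]
  [10] addr=0xb4 blk=22 s=2: L1-HIT | VC [14]
  [11] addr=0xb3 blk=22 s=2: L1-HIT | VC [14]
  [12] addr=0xb3 blk=22 s=2: L1-HIT | VC [14]
  [13] addr=0xb7 blk=22 s=2: L1-HIT | VC [14]
  [14] addr=0x30 blk=6 s=2: MISS | VC [14, 22]
  [15] addr=0x53 blk=10 s=2: MISS | VC [14, 22, 6]
  [16] addr=0x33 blk=6 s=2: VC-HIT | VC [14, 22, 10]

SEQ = [MISS, MISS, L1-HIT, L1-HIT, L1-HIT, L1-HIT, L1-HIT, MISS, VC-HIT, L1-HIT, L1-HIT, L1-HIT, L1-HIT, L1-HIT, MISS, MISS, VC-HIT]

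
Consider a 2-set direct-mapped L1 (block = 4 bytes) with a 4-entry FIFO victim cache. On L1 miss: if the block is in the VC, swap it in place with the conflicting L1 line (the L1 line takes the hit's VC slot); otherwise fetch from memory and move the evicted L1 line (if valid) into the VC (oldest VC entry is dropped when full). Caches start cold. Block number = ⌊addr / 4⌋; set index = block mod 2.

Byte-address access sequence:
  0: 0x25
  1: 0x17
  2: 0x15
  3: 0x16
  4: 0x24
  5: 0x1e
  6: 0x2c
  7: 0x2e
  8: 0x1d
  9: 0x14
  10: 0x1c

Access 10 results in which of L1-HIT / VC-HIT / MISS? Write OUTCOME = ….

0: 0x25 (blk 9, set 1) → MISS  vc=[]
1: 0x17 (blk 5, set 1) → MISS  vc=[9]
2: 0x15 (blk 5, set 1) → L1-HIT  vc=[9]
3: 0x16 (blk 5, set 1) → L1-HIT  vc=[9]
4: 0x24 (blk 9, set 1) → VC-HIT  vc=[5]
5: 0x1e (blk 7, set 1) → MISS  vc=[5, 9]
6: 0x2c (blk 11, set 1) → MISS  vc=[5, 9, 7]
7: 0x2e (blk 11, set 1) → L1-HIT  vc=[5, 9, 7]
8: 0x1d (blk 7, set 1) → VC-HIT  vc=[5, 9, 11]
9: 0x14 (blk 5, set 1) → VC-HIT  vc=[7, 9, 11]
10: 0x1c (blk 7, set 1) → VC-HIT  vc=[5, 9, 11]

OUTCOME = VC-HIT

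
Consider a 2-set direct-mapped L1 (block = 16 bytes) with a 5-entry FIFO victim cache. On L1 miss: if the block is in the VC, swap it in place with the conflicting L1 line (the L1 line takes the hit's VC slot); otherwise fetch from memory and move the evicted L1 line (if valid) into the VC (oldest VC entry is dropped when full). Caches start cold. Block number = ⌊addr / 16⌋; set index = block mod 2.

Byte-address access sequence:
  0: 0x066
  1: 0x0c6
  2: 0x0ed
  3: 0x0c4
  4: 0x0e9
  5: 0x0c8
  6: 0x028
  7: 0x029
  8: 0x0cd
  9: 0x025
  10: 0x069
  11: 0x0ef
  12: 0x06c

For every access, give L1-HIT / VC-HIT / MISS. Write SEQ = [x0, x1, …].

  [0] addr=0x66 blk=6 s=0: MISS | VC []
  [1] addr=0xc6 blk=12 s=0: MISS | VC [6]
  [2] addr=0xed blk=14 s=0: MISS | VC [6, 12]
  [3] addr=0xc4 blk=12 s=0: VC-HIT | VC [6, 14]
  [4] addr=0xe9 blk=14 s=0: VC-HIT | VC [6, 12]
  [5] addr=0xc8 blk=12 s=0: VC-HIT | VC [6, 14]
  [6] addr=0x28 blk=2 s=0: MISS | VC [6, 14, 12]
  [7] addr=0x29 blk=2 s=0: L1-HIT | VC [6, 14, 12]
  [8] addr=0xcd blk=12 s=0: VC-HIT | VC [6, 14, 2]
  [9] addr=0x25 blk=2 s=0: VC-HIT | VC [6, 14, 12]
  [10] addr=0x69 blk=6 s=0: VC-HIT | VC [2, 14, 12]
  [11] addr=0xef blk=14 s=0: VC-HIT | VC [2, 6, 12]
  [12] addr=0x6c blk=6 s=0: VC-HIT | VC [2, 14, 12]

SEQ = [MISS, MISS, MISS, VC-HIT, VC-HIT, VC-HIT, MISS, L1-HIT, VC-HIT, VC-HIT, VC-HIT, VC-HIT, VC-HIT]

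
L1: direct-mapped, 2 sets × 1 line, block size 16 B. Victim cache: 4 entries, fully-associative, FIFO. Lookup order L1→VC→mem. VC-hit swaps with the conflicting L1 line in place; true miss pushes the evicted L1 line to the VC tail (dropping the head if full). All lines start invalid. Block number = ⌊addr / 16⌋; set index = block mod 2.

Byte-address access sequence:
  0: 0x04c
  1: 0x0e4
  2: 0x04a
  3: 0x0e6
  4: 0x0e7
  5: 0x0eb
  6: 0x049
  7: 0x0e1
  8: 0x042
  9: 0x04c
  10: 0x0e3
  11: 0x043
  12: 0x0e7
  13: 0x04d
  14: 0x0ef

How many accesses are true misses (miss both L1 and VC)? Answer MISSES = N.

MISSES = 2

#0 0x4c→b4/s0 MISS; vc=[]
#1 0xe4→b14/s0 MISS; vc=[4]
#2 0x4a→b4/s0 VC-HIT; vc=[14]
#3 0xe6→b14/s0 VC-HIT; vc=[4]
#4 0xe7→b14/s0 L1-HIT; vc=[4]
#5 0xeb→b14/s0 L1-HIT; vc=[4]
#6 0x49→b4/s0 VC-HIT; vc=[14]
#7 0xe1→b14/s0 VC-HIT; vc=[4]
#8 0x42→b4/s0 VC-HIT; vc=[14]
#9 0x4c→b4/s0 L1-HIT; vc=[14]
#10 0xe3→b14/s0 VC-HIT; vc=[4]
#11 0x43→b4/s0 VC-HIT; vc=[14]
#12 0xe7→b14/s0 VC-HIT; vc=[4]
#13 0x4d→b4/s0 VC-HIT; vc=[14]
#14 0xef→b14/s0 VC-HIT; vc=[4]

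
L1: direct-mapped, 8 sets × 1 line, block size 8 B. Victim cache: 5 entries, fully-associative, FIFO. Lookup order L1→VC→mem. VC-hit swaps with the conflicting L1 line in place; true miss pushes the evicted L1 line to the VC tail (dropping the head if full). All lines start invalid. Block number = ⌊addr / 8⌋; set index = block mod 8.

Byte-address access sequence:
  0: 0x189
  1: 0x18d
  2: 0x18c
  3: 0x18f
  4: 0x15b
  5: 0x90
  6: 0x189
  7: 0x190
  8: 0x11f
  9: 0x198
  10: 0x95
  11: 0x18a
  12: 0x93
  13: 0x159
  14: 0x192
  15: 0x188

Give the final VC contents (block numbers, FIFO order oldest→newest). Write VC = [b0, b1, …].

VC = [18, 51, 35]

#0 0x189→b49/s1 MISS; vc=[]
#1 0x18d→b49/s1 L1-HIT; vc=[]
#2 0x18c→b49/s1 L1-HIT; vc=[]
#3 0x18f→b49/s1 L1-HIT; vc=[]
#4 0x15b→b43/s3 MISS; vc=[]
#5 0x90→b18/s2 MISS; vc=[]
#6 0x189→b49/s1 L1-HIT; vc=[]
#7 0x190→b50/s2 MISS; vc=[18]
#8 0x11f→b35/s3 MISS; vc=[18,43]
#9 0x198→b51/s3 MISS; vc=[18,43,35]
#10 0x95→b18/s2 VC-HIT; vc=[50,43,35]
#11 0x18a→b49/s1 L1-HIT; vc=[50,43,35]
#12 0x93→b18/s2 L1-HIT; vc=[50,43,35]
#13 0x159→b43/s3 VC-HIT; vc=[50,51,35]
#14 0x192→b50/s2 VC-HIT; vc=[18,51,35]
#15 0x188→b49/s1 L1-HIT; vc=[18,51,35]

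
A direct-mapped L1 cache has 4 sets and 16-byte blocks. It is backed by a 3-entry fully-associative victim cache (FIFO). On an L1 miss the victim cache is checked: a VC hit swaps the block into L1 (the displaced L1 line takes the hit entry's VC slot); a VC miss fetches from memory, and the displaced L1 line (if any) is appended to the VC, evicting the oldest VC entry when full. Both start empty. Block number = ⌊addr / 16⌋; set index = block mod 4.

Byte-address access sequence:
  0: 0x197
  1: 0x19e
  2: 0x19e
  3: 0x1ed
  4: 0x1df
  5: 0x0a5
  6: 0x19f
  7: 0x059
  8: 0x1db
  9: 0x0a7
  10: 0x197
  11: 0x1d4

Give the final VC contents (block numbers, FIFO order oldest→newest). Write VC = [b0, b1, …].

0: 0x197 (blk 25, set 1) → MISS  vc=[]
1: 0x19e (blk 25, set 1) → L1-HIT  vc=[]
2: 0x19e (blk 25, set 1) → L1-HIT  vc=[]
3: 0x1ed (blk 30, set 2) → MISS  vc=[]
4: 0x1df (blk 29, set 1) → MISS  vc=[25]
5: 0xa5 (blk 10, set 2) → MISS  vc=[25, 30]
6: 0x19f (blk 25, set 1) → VC-HIT  vc=[29, 30]
7: 0x59 (blk 5, set 1) → MISS  vc=[29, 30, 25]
8: 0x1db (blk 29, set 1) → VC-HIT  vc=[5, 30, 25]
9: 0xa7 (blk 10, set 2) → L1-HIT  vc=[5, 30, 25]
10: 0x197 (blk 25, set 1) → VC-HIT  vc=[5, 30, 29]
11: 0x1d4 (blk 29, set 1) → VC-HIT  vc=[5, 30, 25]

VC = [5, 30, 25]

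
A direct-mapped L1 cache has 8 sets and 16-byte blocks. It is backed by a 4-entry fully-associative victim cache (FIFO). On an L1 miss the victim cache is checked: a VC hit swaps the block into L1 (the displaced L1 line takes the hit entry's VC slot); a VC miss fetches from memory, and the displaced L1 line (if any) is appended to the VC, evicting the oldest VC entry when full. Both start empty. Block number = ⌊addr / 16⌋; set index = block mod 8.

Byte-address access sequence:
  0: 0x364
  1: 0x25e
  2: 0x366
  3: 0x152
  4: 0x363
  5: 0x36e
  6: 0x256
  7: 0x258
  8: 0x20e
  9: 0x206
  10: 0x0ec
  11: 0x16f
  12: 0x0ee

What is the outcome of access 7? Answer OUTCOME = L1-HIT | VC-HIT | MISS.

  [0] addr=0x364 blk=54 s=6: MISS | VC []
  [1] addr=0x25e blk=37 s=5: MISS | VC []
  [2] addr=0x366 blk=54 s=6: L1-HIT | VC []
  [3] addr=0x152 blk=21 s=5: MISS | VC [37]
  [4] addr=0x363 blk=54 s=6: L1-HIT | VC [37]
  [5] addr=0x36e blk=54 s=6: L1-HIT | VC [37]
  [6] addr=0x256 blk=37 s=5: VC-HIT | VC [21]
  [7] addr=0x258 blk=37 s=5: L1-HIT | VC [21]
  [8] addr=0x20e blk=32 s=0: MISS | VC [21]
  [9] addr=0x206 blk=32 s=0: L1-HIT | VC [21]
  [10] addr=0xec blk=14 s=6: MISS | VC [21, 54]
  [11] addr=0x16f blk=22 s=6: MISS | VC [21, 54, 14]
  [12] addr=0xee blk=14 s=6: VC-HIT | VC [21, 54, 22]

OUTCOME = L1-HIT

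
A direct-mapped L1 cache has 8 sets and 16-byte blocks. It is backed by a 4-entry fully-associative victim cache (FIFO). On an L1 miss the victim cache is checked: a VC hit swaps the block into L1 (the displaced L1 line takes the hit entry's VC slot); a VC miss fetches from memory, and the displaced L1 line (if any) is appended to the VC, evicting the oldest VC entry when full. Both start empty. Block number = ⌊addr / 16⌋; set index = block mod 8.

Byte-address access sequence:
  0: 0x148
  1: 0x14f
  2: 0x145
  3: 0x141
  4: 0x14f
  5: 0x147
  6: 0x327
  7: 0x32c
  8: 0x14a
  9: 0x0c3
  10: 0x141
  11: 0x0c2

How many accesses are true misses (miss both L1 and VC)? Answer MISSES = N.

MISSES = 3

  [0] addr=0x148 blk=20 s=4: MISS | VC []
  [1] addr=0x14f blk=20 s=4: L1-HIT | VC []
  [2] addr=0x145 blk=20 s=4: L1-HIT | VC []
  [3] addr=0x141 blk=20 s=4: L1-HIT | VC []
  [4] addr=0x14f blk=20 s=4: L1-HIT | VC []
  [5] addr=0x147 blk=20 s=4: L1-HIT | VC []
  [6] addr=0x327 blk=50 s=2: MISS | VC []
  [7] addr=0x32c blk=50 s=2: L1-HIT | VC []
  [8] addr=0x14a blk=20 s=4: L1-HIT | VC []
  [9] addr=0xc3 blk=12 s=4: MISS | VC [20]
  [10] addr=0x141 blk=20 s=4: VC-HIT | VC [12]
  [11] addr=0xc2 blk=12 s=4: VC-HIT | VC [20]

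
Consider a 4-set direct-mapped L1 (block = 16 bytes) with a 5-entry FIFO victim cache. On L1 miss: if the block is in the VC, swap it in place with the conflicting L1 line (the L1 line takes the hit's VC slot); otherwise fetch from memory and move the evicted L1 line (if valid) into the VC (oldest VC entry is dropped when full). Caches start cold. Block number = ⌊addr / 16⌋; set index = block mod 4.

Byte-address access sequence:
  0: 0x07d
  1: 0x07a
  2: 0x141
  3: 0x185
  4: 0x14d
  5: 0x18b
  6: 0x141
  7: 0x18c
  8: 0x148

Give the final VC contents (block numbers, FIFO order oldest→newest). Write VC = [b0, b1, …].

VC = [24]

0: 0x7d (blk 7, set 3) → MISS  vc=[]
1: 0x7a (blk 7, set 3) → L1-HIT  vc=[]
2: 0x141 (blk 20, set 0) → MISS  vc=[]
3: 0x185 (blk 24, set 0) → MISS  vc=[20]
4: 0x14d (blk 20, set 0) → VC-HIT  vc=[24]
5: 0x18b (blk 24, set 0) → VC-HIT  vc=[20]
6: 0x141 (blk 20, set 0) → VC-HIT  vc=[24]
7: 0x18c (blk 24, set 0) → VC-HIT  vc=[20]
8: 0x148 (blk 20, set 0) → VC-HIT  vc=[24]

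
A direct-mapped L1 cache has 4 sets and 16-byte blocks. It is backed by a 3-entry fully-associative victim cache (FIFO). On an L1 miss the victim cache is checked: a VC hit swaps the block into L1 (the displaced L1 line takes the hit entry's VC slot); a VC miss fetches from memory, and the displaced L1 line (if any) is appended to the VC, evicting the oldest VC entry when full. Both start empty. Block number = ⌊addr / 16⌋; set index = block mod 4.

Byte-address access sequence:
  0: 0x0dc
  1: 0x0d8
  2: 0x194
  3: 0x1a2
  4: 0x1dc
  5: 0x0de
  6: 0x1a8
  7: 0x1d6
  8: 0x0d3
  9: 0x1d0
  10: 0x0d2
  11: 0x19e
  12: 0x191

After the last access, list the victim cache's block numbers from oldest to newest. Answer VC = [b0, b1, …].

0: 0xdc (blk 13, set 1) → MISS  vc=[]
1: 0xd8 (blk 13, set 1) → L1-HIT  vc=[]
2: 0x194 (blk 25, set 1) → MISS  vc=[13]
3: 0x1a2 (blk 26, set 2) → MISS  vc=[13]
4: 0x1dc (blk 29, set 1) → MISS  vc=[13, 25]
5: 0xde (blk 13, set 1) → VC-HIT  vc=[29, 25]
6: 0x1a8 (blk 26, set 2) → L1-HIT  vc=[29, 25]
7: 0x1d6 (blk 29, set 1) → VC-HIT  vc=[13, 25]
8: 0xd3 (blk 13, set 1) → VC-HIT  vc=[29, 25]
9: 0x1d0 (blk 29, set 1) → VC-HIT  vc=[13, 25]
10: 0xd2 (blk 13, set 1) → VC-HIT  vc=[29, 25]
11: 0x19e (blk 25, set 1) → VC-HIT  vc=[29, 13]
12: 0x191 (blk 25, set 1) → L1-HIT  vc=[29, 13]

VC = [29, 13]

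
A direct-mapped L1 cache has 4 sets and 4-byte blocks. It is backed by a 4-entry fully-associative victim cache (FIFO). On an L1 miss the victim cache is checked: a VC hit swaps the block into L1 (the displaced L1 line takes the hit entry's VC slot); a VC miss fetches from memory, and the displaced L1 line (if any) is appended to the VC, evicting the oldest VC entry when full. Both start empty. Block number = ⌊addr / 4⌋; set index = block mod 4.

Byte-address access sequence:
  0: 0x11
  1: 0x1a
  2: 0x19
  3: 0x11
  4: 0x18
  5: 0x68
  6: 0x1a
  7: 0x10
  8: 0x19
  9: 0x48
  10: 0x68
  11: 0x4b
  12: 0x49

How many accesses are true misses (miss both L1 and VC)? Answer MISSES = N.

MISSES = 4

0: 0x11 (blk 4, set 0) → MISS  vc=[]
1: 0x1a (blk 6, set 2) → MISS  vc=[]
2: 0x19 (blk 6, set 2) → L1-HIT  vc=[]
3: 0x11 (blk 4, set 0) → L1-HIT  vc=[]
4: 0x18 (blk 6, set 2) → L1-HIT  vc=[]
5: 0x68 (blk 26, set 2) → MISS  vc=[6]
6: 0x1a (blk 6, set 2) → VC-HIT  vc=[26]
7: 0x10 (blk 4, set 0) → L1-HIT  vc=[26]
8: 0x19 (blk 6, set 2) → L1-HIT  vc=[26]
9: 0x48 (blk 18, set 2) → MISS  vc=[26, 6]
10: 0x68 (blk 26, set 2) → VC-HIT  vc=[18, 6]
11: 0x4b (blk 18, set 2) → VC-HIT  vc=[26, 6]
12: 0x49 (blk 18, set 2) → L1-HIT  vc=[26, 6]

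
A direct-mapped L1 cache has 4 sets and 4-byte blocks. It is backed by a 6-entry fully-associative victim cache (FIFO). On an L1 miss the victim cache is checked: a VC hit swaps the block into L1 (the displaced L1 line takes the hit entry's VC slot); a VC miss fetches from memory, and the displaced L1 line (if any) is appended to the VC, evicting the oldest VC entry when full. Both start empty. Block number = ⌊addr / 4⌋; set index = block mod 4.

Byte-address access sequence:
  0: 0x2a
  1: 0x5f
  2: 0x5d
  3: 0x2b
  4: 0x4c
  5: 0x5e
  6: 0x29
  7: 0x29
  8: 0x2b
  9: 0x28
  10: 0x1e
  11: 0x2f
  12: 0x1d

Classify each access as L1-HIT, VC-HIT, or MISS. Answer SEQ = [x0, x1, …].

0: 0x2a (blk 10, set 2) → MISS  vc=[]
1: 0x5f (blk 23, set 3) → MISS  vc=[]
2: 0x5d (blk 23, set 3) → L1-HIT  vc=[]
3: 0x2b (blk 10, set 2) → L1-HIT  vc=[]
4: 0x4c (blk 19, set 3) → MISS  vc=[23]
5: 0x5e (blk 23, set 3) → VC-HIT  vc=[19]
6: 0x29 (blk 10, set 2) → L1-HIT  vc=[19]
7: 0x29 (blk 10, set 2) → L1-HIT  vc=[19]
8: 0x2b (blk 10, set 2) → L1-HIT  vc=[19]
9: 0x28 (blk 10, set 2) → L1-HIT  vc=[19]
10: 0x1e (blk 7, set 3) → MISS  vc=[19, 23]
11: 0x2f (blk 11, set 3) → MISS  vc=[19, 23, 7]
12: 0x1d (blk 7, set 3) → VC-HIT  vc=[19, 23, 11]

SEQ = [MISS, MISS, L1-HIT, L1-HIT, MISS, VC-HIT, L1-HIT, L1-HIT, L1-HIT, L1-HIT, MISS, MISS, VC-HIT]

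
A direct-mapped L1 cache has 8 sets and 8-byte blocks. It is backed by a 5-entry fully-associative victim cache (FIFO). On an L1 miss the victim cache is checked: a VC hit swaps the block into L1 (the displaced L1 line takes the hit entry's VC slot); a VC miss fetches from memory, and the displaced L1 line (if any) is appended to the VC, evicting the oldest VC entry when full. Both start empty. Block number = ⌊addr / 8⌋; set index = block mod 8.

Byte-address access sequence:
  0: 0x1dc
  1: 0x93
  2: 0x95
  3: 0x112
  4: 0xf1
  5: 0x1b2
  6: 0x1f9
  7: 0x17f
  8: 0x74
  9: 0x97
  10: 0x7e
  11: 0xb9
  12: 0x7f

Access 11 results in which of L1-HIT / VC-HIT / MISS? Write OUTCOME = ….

  [0] addr=0x1dc blk=59 s=3: MISS | VC []
  [1] addr=0x93 blk=18 s=2: MISS | VC []
  [2] addr=0x95 blk=18 s=2: L1-HIT | VC []
  [3] addr=0x112 blk=34 s=2: MISS | VC [18]
  [4] addr=0xf1 blk=30 s=6: MISS | VC [18]
  [5] addr=0x1b2 blk=54 s=6: MISS | VC [18, 30]
  [6] addr=0x1f9 blk=63 s=7: MISS | VC [18, 30]
  [7] addr=0x17f blk=47 s=7: MISS | VC [18, 30, 63]
  [8] addr=0x74 blk=14 s=6: MISS | VC [18, 30, 63, 54]
  [9] addr=0x97 blk=18 s=2: VC-HIT | VC [34, 30, 63, 54]
  [10] addr=0x7e blk=15 s=7: MISS | VC [34, 30, 63, 54, 47]
  [11] addr=0xb9 blk=23 s=7: MISS | VC [30, 63, 54, 47, 15]
  [12] addr=0x7f blk=15 s=7: VC-HIT | VC [30, 63, 54, 47, 23]

OUTCOME = MISS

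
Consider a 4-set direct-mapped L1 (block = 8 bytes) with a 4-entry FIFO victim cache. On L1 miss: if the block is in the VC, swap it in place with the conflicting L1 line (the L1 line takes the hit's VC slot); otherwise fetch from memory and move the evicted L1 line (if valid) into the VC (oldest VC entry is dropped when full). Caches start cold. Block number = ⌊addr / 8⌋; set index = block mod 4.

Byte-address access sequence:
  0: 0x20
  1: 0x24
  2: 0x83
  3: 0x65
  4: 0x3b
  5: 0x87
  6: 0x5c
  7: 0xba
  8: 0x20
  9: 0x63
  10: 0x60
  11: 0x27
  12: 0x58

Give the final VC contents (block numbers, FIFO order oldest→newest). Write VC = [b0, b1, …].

0: 0x20 (blk 4, set 0) → MISS  vc=[]
1: 0x24 (blk 4, set 0) → L1-HIT  vc=[]
2: 0x83 (blk 16, set 0) → MISS  vc=[4]
3: 0x65 (blk 12, set 0) → MISS  vc=[4, 16]
4: 0x3b (blk 7, set 3) → MISS  vc=[4, 16]
5: 0x87 (blk 16, set 0) → VC-HIT  vc=[4, 12]
6: 0x5c (blk 11, set 3) → MISS  vc=[4, 12, 7]
7: 0xba (blk 23, set 3) → MISS  vc=[4, 12, 7, 11]
8: 0x20 (blk 4, set 0) → VC-HIT  vc=[16, 12, 7, 11]
9: 0x63 (blk 12, set 0) → VC-HIT  vc=[16, 4, 7, 11]
10: 0x60 (blk 12, set 0) → L1-HIT  vc=[16, 4, 7, 11]
11: 0x27 (blk 4, set 0) → VC-HIT  vc=[16, 12, 7, 11]
12: 0x58 (blk 11, set 3) → VC-HIT  vc=[16, 12, 7, 23]

VC = [16, 12, 7, 23]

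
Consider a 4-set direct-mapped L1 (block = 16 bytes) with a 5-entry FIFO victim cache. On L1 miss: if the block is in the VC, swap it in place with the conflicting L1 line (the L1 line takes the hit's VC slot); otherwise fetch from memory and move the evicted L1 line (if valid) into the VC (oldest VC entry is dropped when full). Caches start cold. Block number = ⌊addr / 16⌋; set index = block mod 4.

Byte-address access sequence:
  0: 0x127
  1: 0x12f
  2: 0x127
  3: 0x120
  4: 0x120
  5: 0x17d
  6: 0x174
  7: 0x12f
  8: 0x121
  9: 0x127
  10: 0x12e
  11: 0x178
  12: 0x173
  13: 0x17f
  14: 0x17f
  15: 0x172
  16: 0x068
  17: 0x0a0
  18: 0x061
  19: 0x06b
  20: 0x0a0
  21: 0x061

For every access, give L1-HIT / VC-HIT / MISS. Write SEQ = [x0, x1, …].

0: 0x127 (blk 18, set 2) → MISS  vc=[]
1: 0x12f (blk 18, set 2) → L1-HIT  vc=[]
2: 0x127 (blk 18, set 2) → L1-HIT  vc=[]
3: 0x120 (blk 18, set 2) → L1-HIT  vc=[]
4: 0x120 (blk 18, set 2) → L1-HIT  vc=[]
5: 0x17d (blk 23, set 3) → MISS  vc=[]
6: 0x174 (blk 23, set 3) → L1-HIT  vc=[]
7: 0x12f (blk 18, set 2) → L1-HIT  vc=[]
8: 0x121 (blk 18, set 2) → L1-HIT  vc=[]
9: 0x127 (blk 18, set 2) → L1-HIT  vc=[]
10: 0x12e (blk 18, set 2) → L1-HIT  vc=[]
11: 0x178 (blk 23, set 3) → L1-HIT  vc=[]
12: 0x173 (blk 23, set 3) → L1-HIT  vc=[]
13: 0x17f (blk 23, set 3) → L1-HIT  vc=[]
14: 0x17f (blk 23, set 3) → L1-HIT  vc=[]
15: 0x172 (blk 23, set 3) → L1-HIT  vc=[]
16: 0x68 (blk 6, set 2) → MISS  vc=[18]
17: 0xa0 (blk 10, set 2) → MISS  vc=[18, 6]
18: 0x61 (blk 6, set 2) → VC-HIT  vc=[18, 10]
19: 0x6b (blk 6, set 2) → L1-HIT  vc=[18, 10]
20: 0xa0 (blk 10, set 2) → VC-HIT  vc=[18, 6]
21: 0x61 (blk 6, set 2) → VC-HIT  vc=[18, 10]

SEQ = [MISS, L1-HIT, L1-HIT, L1-HIT, L1-HIT, MISS, L1-HIT, L1-HIT, L1-HIT, L1-HIT, L1-HIT, L1-HIT, L1-HIT, L1-HIT, L1-HIT, L1-HIT, MISS, MISS, VC-HIT, L1-HIT, VC-HIT, VC-HIT]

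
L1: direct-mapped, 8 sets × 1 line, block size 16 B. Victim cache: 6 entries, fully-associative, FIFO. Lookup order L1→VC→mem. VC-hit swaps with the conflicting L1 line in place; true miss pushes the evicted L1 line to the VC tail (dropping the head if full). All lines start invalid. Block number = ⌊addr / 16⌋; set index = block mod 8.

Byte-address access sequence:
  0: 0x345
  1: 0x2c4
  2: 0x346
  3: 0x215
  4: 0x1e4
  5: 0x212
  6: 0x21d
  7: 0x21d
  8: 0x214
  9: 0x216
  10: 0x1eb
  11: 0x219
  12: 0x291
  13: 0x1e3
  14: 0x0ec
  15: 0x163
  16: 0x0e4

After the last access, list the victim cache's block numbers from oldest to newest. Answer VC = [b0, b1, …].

VC = [44, 33, 30, 22]

0: 0x345 (blk 52, set 4) → MISS  vc=[]
1: 0x2c4 (blk 44, set 4) → MISS  vc=[52]
2: 0x346 (blk 52, set 4) → VC-HIT  vc=[44]
3: 0x215 (blk 33, set 1) → MISS  vc=[44]
4: 0x1e4 (blk 30, set 6) → MISS  vc=[44]
5: 0x212 (blk 33, set 1) → L1-HIT  vc=[44]
6: 0x21d (blk 33, set 1) → L1-HIT  vc=[44]
7: 0x21d (blk 33, set 1) → L1-HIT  vc=[44]
8: 0x214 (blk 33, set 1) → L1-HIT  vc=[44]
9: 0x216 (blk 33, set 1) → L1-HIT  vc=[44]
10: 0x1eb (blk 30, set 6) → L1-HIT  vc=[44]
11: 0x219 (blk 33, set 1) → L1-HIT  vc=[44]
12: 0x291 (blk 41, set 1) → MISS  vc=[44, 33]
13: 0x1e3 (blk 30, set 6) → L1-HIT  vc=[44, 33]
14: 0xec (blk 14, set 6) → MISS  vc=[44, 33, 30]
15: 0x163 (blk 22, set 6) → MISS  vc=[44, 33, 30, 14]
16: 0xe4 (blk 14, set 6) → VC-HIT  vc=[44, 33, 30, 22]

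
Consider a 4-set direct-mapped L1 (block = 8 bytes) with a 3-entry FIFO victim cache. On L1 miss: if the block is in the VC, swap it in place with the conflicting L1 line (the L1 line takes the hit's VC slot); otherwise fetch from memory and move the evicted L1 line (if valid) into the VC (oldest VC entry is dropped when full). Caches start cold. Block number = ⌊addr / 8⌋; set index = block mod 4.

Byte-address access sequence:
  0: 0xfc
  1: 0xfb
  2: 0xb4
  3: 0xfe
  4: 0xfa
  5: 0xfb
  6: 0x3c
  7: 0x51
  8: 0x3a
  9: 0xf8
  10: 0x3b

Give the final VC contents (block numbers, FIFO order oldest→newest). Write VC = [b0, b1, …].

VC = [31, 22]

  [0] addr=0xfc blk=31 s=3: MISS | VC []
  [1] addr=0xfb blk=31 s=3: L1-HIT | VC []
  [2] addr=0xb4 blk=22 s=2: MISS | VC []
  [3] addr=0xfe blk=31 s=3: L1-HIT | VC []
  [4] addr=0xfa blk=31 s=3: L1-HIT | VC []
  [5] addr=0xfb blk=31 s=3: L1-HIT | VC []
  [6] addr=0x3c blk=7 s=3: MISS | VC [31]
  [7] addr=0x51 blk=10 s=2: MISS | VC [31, 22]
  [8] addr=0x3a blk=7 s=3: L1-HIT | VC [31, 22]
  [9] addr=0xf8 blk=31 s=3: VC-HIT | VC [7, 22]
  [10] addr=0x3b blk=7 s=3: VC-HIT | VC [31, 22]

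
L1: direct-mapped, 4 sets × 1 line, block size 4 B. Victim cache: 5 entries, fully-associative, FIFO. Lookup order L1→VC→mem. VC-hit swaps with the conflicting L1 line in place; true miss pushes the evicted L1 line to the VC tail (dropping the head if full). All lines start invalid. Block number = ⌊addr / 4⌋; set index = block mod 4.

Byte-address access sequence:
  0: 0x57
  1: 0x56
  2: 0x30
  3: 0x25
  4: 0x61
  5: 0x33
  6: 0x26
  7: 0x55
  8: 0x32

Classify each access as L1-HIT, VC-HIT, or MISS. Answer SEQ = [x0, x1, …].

#0 0x57→b21/s1 MISS; vc=[]
#1 0x56→b21/s1 L1-HIT; vc=[]
#2 0x30→b12/s0 MISS; vc=[]
#3 0x25→b9/s1 MISS; vc=[21]
#4 0x61→b24/s0 MISS; vc=[21,12]
#5 0x33→b12/s0 VC-HIT; vc=[21,24]
#6 0x26→b9/s1 L1-HIT; vc=[21,24]
#7 0x55→b21/s1 VC-HIT; vc=[9,24]
#8 0x32→b12/s0 L1-HIT; vc=[9,24]

SEQ = [MISS, L1-HIT, MISS, MISS, MISS, VC-HIT, L1-HIT, VC-HIT, L1-HIT]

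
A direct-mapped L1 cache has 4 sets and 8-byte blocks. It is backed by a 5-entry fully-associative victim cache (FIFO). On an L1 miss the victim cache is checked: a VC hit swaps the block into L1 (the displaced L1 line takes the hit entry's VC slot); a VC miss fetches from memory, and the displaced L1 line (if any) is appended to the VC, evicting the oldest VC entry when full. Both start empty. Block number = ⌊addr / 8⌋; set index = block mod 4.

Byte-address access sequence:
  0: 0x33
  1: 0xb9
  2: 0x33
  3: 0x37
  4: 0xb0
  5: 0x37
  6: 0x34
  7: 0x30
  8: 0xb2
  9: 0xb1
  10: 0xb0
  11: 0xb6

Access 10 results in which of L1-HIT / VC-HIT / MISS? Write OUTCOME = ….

OUTCOME = L1-HIT

  [0] addr=0x33 blk=6 s=2: MISS | VC []
  [1] addr=0xb9 blk=23 s=3: MISS | VC []
  [2] addr=0x33 blk=6 s=2: L1-HIT | VC []
  [3] addr=0x37 blk=6 s=2: L1-HIT | VC []
  [4] addr=0xb0 blk=22 s=2: MISS | VC [6]
  [5] addr=0x37 blk=6 s=2: VC-HIT | VC [22]
  [6] addr=0x34 blk=6 s=2: L1-HIT | VC [22]
  [7] addr=0x30 blk=6 s=2: L1-HIT | VC [22]
  [8] addr=0xb2 blk=22 s=2: VC-HIT | VC [6]
  [9] addr=0xb1 blk=22 s=2: L1-HIT | VC [6]
  [10] addr=0xb0 blk=22 s=2: L1-HIT | VC [6]
  [11] addr=0xb6 blk=22 s=2: L1-HIT | VC [6]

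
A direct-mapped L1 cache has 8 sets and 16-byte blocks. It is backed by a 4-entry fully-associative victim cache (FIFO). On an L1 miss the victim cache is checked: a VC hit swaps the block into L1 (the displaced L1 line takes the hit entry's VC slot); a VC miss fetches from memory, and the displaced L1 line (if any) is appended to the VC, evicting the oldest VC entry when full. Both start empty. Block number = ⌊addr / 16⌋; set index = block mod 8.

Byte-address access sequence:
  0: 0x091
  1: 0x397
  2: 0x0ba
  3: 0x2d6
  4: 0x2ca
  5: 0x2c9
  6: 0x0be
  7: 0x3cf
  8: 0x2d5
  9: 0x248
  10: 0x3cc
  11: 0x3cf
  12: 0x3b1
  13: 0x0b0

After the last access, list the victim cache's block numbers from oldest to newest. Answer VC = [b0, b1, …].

#0 0x91→b9/s1 MISS; vc=[]
#1 0x397→b57/s1 MISS; vc=[9]
#2 0xba→b11/s3 MISS; vc=[9]
#3 0x2d6→b45/s5 MISS; vc=[9]
#4 0x2ca→b44/s4 MISS; vc=[9]
#5 0x2c9→b44/s4 L1-HIT; vc=[9]
#6 0xbe→b11/s3 L1-HIT; vc=[9]
#7 0x3cf→b60/s4 MISS; vc=[9,44]
#8 0x2d5→b45/s5 L1-HIT; vc=[9,44]
#9 0x248→b36/s4 MISS; vc=[9,44,60]
#10 0x3cc→b60/s4 VC-HIT; vc=[9,44,36]
#11 0x3cf→b60/s4 L1-HIT; vc=[9,44,36]
#12 0x3b1→b59/s3 MISS; vc=[9,44,36,11]
#13 0xb0→b11/s3 VC-HIT; vc=[9,44,36,59]

VC = [9, 44, 36, 59]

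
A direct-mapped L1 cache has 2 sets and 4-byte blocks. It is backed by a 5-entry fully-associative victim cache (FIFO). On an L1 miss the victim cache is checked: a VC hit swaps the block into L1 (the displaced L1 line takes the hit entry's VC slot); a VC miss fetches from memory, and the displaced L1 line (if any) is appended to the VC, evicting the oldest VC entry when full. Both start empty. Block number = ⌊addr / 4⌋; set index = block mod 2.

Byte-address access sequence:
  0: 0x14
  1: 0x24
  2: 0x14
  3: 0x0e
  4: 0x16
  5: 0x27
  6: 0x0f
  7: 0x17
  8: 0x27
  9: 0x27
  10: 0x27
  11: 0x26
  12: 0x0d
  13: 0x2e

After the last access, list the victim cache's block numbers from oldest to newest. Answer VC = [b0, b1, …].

0: 0x14 (blk 5, set 1) → MISS  vc=[]
1: 0x24 (blk 9, set 1) → MISS  vc=[5]
2: 0x14 (blk 5, set 1) → VC-HIT  vc=[9]
3: 0xe (blk 3, set 1) → MISS  vc=[9, 5]
4: 0x16 (blk 5, set 1) → VC-HIT  vc=[9, 3]
5: 0x27 (blk 9, set 1) → VC-HIT  vc=[5, 3]
6: 0xf (blk 3, set 1) → VC-HIT  vc=[5, 9]
7: 0x17 (blk 5, set 1) → VC-HIT  vc=[3, 9]
8: 0x27 (blk 9, set 1) → VC-HIT  vc=[3, 5]
9: 0x27 (blk 9, set 1) → L1-HIT  vc=[3, 5]
10: 0x27 (blk 9, set 1) → L1-HIT  vc=[3, 5]
11: 0x26 (blk 9, set 1) → L1-HIT  vc=[3, 5]
12: 0xd (blk 3, set 1) → VC-HIT  vc=[9, 5]
13: 0x2e (blk 11, set 1) → MISS  vc=[9, 5, 3]

VC = [9, 5, 3]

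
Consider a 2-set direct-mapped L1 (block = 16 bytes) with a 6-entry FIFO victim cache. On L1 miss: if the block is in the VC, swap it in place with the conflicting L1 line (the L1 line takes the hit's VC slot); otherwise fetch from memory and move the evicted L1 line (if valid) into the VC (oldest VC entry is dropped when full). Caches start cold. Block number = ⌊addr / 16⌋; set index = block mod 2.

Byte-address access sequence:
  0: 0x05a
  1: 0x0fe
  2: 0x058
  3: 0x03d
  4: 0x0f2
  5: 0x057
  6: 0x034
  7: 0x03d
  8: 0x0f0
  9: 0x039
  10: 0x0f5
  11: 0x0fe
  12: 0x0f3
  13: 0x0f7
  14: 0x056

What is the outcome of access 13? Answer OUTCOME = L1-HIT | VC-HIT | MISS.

0: 0x5a (blk 5, set 1) → MISS  vc=[]
1: 0xfe (blk 15, set 1) → MISS  vc=[5]
2: 0x58 (blk 5, set 1) → VC-HIT  vc=[15]
3: 0x3d (blk 3, set 1) → MISS  vc=[15, 5]
4: 0xf2 (blk 15, set 1) → VC-HIT  vc=[3, 5]
5: 0x57 (blk 5, set 1) → VC-HIT  vc=[3, 15]
6: 0x34 (blk 3, set 1) → VC-HIT  vc=[5, 15]
7: 0x3d (blk 3, set 1) → L1-HIT  vc=[5, 15]
8: 0xf0 (blk 15, set 1) → VC-HIT  vc=[5, 3]
9: 0x39 (blk 3, set 1) → VC-HIT  vc=[5, 15]
10: 0xf5 (blk 15, set 1) → VC-HIT  vc=[5, 3]
11: 0xfe (blk 15, set 1) → L1-HIT  vc=[5, 3]
12: 0xf3 (blk 15, set 1) → L1-HIT  vc=[5, 3]
13: 0xf7 (blk 15, set 1) → L1-HIT  vc=[5, 3]
14: 0x56 (blk 5, set 1) → VC-HIT  vc=[15, 3]

OUTCOME = L1-HIT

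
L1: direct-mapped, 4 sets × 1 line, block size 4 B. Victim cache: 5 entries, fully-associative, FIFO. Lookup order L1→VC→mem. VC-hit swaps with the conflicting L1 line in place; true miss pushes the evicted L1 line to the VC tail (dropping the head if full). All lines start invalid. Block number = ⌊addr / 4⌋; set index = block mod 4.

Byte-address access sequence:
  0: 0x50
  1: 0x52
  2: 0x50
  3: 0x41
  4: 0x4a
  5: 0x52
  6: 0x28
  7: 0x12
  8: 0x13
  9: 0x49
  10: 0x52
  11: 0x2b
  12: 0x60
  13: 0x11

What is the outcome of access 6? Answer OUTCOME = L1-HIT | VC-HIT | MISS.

  [0] addr=0x50 blk=20 s=0: MISS | VC []
  [1] addr=0x52 blk=20 s=0: L1-HIT | VC []
  [2] addr=0x50 blk=20 s=0: L1-HIT | VC []
  [3] addr=0x41 blk=16 s=0: MISS | VC [20]
  [4] addr=0x4a blk=18 s=2: MISS | VC [20]
  [5] addr=0x52 blk=20 s=0: VC-HIT | VC [16]
  [6] addr=0x28 blk=10 s=2: MISS | VC [16, 18]
  [7] addr=0x12 blk=4 s=0: MISS | VC [16, 18, 20]
  [8] addr=0x13 blk=4 s=0: L1-HIT | VC [16, 18, 20]
  [9] addr=0x49 blk=18 s=2: VC-HIT | VC [16, 10, 20]
  [10] addr=0x52 blk=20 s=0: VC-HIT | VC [16, 10, 4]
  [11] addr=0x2b blk=10 s=2: VC-HIT | VC [16, 18, 4]
  [12] addr=0x60 blk=24 s=0: MISS | VC [16, 18, 4, 20]
  [13] addr=0x11 blk=4 s=0: VC-HIT | VC [16, 18, 24, 20]

OUTCOME = MISS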